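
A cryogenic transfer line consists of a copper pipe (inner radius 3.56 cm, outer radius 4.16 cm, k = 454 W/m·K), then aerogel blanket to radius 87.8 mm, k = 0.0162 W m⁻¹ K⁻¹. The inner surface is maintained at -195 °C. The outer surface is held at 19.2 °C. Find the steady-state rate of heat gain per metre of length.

Resistance network (inner→outer):
  R'_copper = ln(0.0416/0.0356)/(2πk) = 0.1558/(2π·454) = 5.460×10^-5 m·K/W
  R'_aerogel blanket = ln(0.0878/0.0416)/(2πk) = 0.7470/(2π·0.0162) = 7.338 m·K/W
ΣR = 5.460×10^-5 + 7.338 = 7.338 m·K/W
Q' = ΔT/ΣR = (-195 °C − 19.2 °C)/7.338 = -29.2 W/m
(Negative Q' ⇒ heat flows inward; heat gain = 29.2 W/m.)

Q' = 29.2 W/m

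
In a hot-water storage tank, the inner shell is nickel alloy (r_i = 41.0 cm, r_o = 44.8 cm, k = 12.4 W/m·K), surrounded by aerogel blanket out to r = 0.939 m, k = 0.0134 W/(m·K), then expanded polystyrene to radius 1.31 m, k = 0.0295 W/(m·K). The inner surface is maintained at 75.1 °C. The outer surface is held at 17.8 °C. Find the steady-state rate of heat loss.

Q = 7.40 W

Resistance network (inner→outer):
  R_nickel alloy = (1/0.410 − 1/0.448)/(4πk) = 0.2069/(4π·12.4) = 0.001328 K/W
  R_aerogel blanket = (1/0.448 − 1/0.939)/(4πk) = 1.167/(4π·0.0134) = 6.931 K/W
  R_expanded polystyrene = (1/0.939 − 1/1.31)/(4πk) = 0.3016/(4π·0.0295) = 0.8136 K/W
ΣR = 0.001328 + 6.931 + 0.8136 = 7.746 K/W
Q = ΔT/ΣR = (75.1 °C − 17.8 °C)/7.746 = 7.40 W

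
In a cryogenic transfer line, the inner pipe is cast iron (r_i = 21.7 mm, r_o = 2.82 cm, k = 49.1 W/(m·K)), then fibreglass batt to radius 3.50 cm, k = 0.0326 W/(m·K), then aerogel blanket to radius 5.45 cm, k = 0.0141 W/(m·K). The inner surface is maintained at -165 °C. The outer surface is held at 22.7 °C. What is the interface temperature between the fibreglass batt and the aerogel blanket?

T = -132 °C

Series thermal resistances, inner to outer:
  R'_cast iron = ln(0.0282/0.0217)/(2πk) = 0.2620/(2π·49.1) = 8.493×10^-4 m·K/W
  R'_fibreglass batt = ln(0.0350/0.0282)/(2πk) = 0.2160/(2π·0.0326) = 1.055 m·K/W
  R'_aerogel blanket = ln(0.0545/0.0350)/(2πk) = 0.4429/(2π·0.0141) = 4.999 m·K/W
ΣR = 8.493×10^-4 + 1.055 + 4.999 = 6.055 m·K/W
Q' = ΔT/ΣR = (-165 °C − 22.7 °C)/6.055 = -31.00 W/m
From the inner boundary to the fibreglass batt/aerogel blanket interface, ΣR_partial = 1.056 m·K/W.
T_interface = T_in − Q'·ΣR_partial = -165 °C − (-31.00)(1.056) = -132 °C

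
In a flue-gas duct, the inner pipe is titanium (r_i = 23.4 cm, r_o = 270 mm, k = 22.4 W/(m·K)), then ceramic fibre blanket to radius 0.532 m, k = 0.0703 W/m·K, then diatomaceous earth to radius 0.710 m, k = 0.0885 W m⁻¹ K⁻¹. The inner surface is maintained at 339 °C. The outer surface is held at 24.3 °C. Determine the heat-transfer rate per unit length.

Q' = 153 W/m

Resistance network (inner→outer):
  R'_titanium = ln(0.270/0.234)/(2πk) = 0.1431/(2π·22.4) = 0.001017 m·K/W
  R'_ceramic fibre blanket = ln(0.532/0.270)/(2πk) = 0.6782/(2π·0.0703) = 1.535 m·K/W
  R'_diatomaceous earth = ln(0.710/0.532)/(2πk) = 0.2886/(2π·0.0885) = 0.5190 m·K/W
ΣR = 0.001017 + 1.535 + 0.5190 = 2.055 m·K/W
Q' = ΔT/ΣR = (339 °C − 24.3 °C)/2.055 = 153 W/m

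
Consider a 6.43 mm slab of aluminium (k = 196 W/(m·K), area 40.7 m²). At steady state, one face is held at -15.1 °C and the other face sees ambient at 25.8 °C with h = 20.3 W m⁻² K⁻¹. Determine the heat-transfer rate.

Resistance network (inner→outer):
  R_aluminium = L/(kA) = 0.00643/(196·40.7) = 8.060×10^-7 K/W
  R_conv,out = 1/(hA) = 1/(20.3·40.7) = 0.001210 K/W
ΣR = 8.060×10^-7 + 0.001210 = 0.001211 K/W
Q = ΔT/ΣR = (-15.1 °C − 25.8 °C)/0.001211 = -33800 W
(Negative Q ⇒ heat flows inward; heat gain = 33800 W.)

Q = 33800 W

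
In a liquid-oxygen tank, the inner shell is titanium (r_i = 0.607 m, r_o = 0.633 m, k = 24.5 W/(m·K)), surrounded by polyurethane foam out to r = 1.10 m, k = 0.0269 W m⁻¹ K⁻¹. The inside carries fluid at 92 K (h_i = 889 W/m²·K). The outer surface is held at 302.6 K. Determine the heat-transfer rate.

Treat each layer as a resistance in series:
  R_conv,in = 1/(4πr²h) = 1/(4π·0.607²·889) = 2.429×10^-4 K/W
  R_titanium = (1/0.607 − 1/0.633)/(4πk) = 0.06767/(4π·24.5) = 2.198×10^-4 K/W
  R_polyurethane foam = (1/0.633 − 1/1.10)/(4πk) = 0.6707/(4π·0.0269) = 1.984 K/W
ΣR = 2.429×10^-4 + 2.198×10^-4 + 1.984 = 1.984 K/W
Q = ΔT/ΣR = (92 K − 302.6 K)/1.984 = -106 W
(Negative Q ⇒ heat flows inward; heat gain = 106 W.)

Q = 106 W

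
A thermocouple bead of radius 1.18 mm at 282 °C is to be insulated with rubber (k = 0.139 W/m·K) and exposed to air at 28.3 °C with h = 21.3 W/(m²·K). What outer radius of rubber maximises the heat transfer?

r_cr = 1.31 cm

For a sphere, r_cr = 2k_ins/h = 2·0.139/21.3 = 0.0131 m = 1.31 cm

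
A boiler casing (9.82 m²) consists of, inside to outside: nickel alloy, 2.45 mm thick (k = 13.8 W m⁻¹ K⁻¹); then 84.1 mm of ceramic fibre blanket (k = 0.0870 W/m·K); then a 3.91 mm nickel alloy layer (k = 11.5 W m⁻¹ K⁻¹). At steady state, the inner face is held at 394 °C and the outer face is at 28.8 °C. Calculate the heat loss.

Series thermal resistances, inner to outer:
  R_nickel alloy = L/(kA) = 0.00245/(13.8·9.82) = 1.808×10^-5 K/W
  R_ceramic fibre blanket = L/(kA) = 0.0841/(0.0870·9.82) = 0.09844 K/W
  R_nickel alloy = L/(kA) = 0.00391/(11.5·9.82) = 3.462×10^-5 K/W
ΣR = 1.808×10^-5 + 0.09844 + 3.462×10^-5 = 0.09849 K/W
Q = ΔT/ΣR = (394 °C − 28.8 °C)/0.09849 = 3710 W

Q = 3710 W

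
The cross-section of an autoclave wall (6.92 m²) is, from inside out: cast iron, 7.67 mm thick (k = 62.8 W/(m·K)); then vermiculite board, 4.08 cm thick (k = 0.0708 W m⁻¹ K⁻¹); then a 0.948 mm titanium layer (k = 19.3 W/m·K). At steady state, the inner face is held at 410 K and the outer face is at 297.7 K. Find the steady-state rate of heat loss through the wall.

Q = 1350 W

Series thermal resistances, inner to outer:
  R_cast iron = L/(kA) = 0.00767/(62.8·6.92) = 1.765×10^-5 K/W
  R_vermiculite board = L/(kA) = 0.0408/(0.0708·6.92) = 0.08328 K/W
  R_titanium = L/(kA) = 9.48×10^-4/(19.3·6.92) = 7.098×10^-6 K/W
ΣR = 1.765×10^-5 + 0.08328 + 7.098×10^-6 = 0.08330 K/W
Q = ΔT/ΣR = (410 K − 297.7 K)/0.08330 = 1350 W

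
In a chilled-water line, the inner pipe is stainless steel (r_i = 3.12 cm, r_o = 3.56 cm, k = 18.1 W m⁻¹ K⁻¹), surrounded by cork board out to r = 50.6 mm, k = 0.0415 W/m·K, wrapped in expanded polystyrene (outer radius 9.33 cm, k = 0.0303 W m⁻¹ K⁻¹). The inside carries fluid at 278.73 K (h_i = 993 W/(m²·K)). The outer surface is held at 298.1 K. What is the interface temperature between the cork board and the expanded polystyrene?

Series thermal resistances, inner to outer:
  R'_conv,in = 1/(2πr h) = 1/(2π·0.0312·993) = 0.005137 m·K/W
  R'_stainless steel = ln(0.0356/0.0312)/(2πk) = 0.1319/(2π·18.1) = 0.001160 m·K/W
  R'_cork board = ln(0.0506/0.0356)/(2πk) = 0.3516/(2π·0.0415) = 1.348 m·K/W
  R'_expanded polystyrene = ln(0.0933/0.0506)/(2πk) = 0.6119/(2π·0.0303) = 3.214 m·K/W
ΣR = 0.005137 + 0.001160 + 1.348 + 3.214 = 4.568 m·K/W
Q' = ΔT/ΣR = (278.73 K − 298.1 K)/4.568 = -4.240 W/m
From the inner boundary to the cork board/expanded polystyrene interface, ΣR_partial = 1.354 m·K/W.
T_interface = T_in − Q'·ΣR_partial = 278.73 K − (-4.240)(1.354) = 284.5 K

T = 284.5 K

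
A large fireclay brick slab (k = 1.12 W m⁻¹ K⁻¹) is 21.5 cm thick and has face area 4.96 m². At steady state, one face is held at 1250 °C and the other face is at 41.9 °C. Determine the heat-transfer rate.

Q = kA·ΔT/L = 1.12 × 4.96 × |1250 °C − 41.9 °C| / 0.215 = 31200 W

Q = 31.2 kW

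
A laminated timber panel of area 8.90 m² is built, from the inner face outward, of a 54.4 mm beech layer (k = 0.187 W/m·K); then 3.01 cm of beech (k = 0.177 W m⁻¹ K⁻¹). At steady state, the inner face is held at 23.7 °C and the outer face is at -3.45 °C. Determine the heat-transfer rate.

Q = 524 W

Series thermal resistances, inner to outer:
  R_beech = L/(kA) = 0.0544/(0.187·8.90) = 0.03269 K/W
  R_beech = L/(kA) = 0.0301/(0.177·8.90) = 0.01911 K/W
ΣR = 0.03269 + 0.01911 = 0.05180 K/W
Q = ΔT/ΣR = (23.7 °C − -3.45 °C)/0.05180 = 524 W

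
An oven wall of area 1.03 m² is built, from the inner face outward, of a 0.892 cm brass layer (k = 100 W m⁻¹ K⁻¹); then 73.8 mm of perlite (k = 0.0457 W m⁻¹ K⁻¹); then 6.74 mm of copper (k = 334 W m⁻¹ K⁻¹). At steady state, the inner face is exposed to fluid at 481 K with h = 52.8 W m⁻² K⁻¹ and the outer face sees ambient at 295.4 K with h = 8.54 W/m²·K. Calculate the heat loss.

Q = 109 W

Series thermal resistances, inner to outer:
  R_conv,in = 1/(hA) = 1/(52.8·1.03) = 0.01839 K/W
  R_brass = L/(kA) = 0.00892/(100·1.03) = 8.660×10^-5 K/W
  R_perlite = L/(kA) = 0.0738/(0.0457·1.03) = 1.568 K/W
  R_copper = L/(kA) = 0.00674/(334·1.03) = 1.959×10^-5 K/W
  R_conv,out = 1/(hA) = 1/(8.54·1.03) = 0.1137 K/W
ΣR = 0.01839 + 8.660×10^-5 + 1.568 + 1.959×10^-5 + 0.1137 = 1.700 K/W
Q = ΔT/ΣR = (481 K − 295.4 K)/1.700 = 109 W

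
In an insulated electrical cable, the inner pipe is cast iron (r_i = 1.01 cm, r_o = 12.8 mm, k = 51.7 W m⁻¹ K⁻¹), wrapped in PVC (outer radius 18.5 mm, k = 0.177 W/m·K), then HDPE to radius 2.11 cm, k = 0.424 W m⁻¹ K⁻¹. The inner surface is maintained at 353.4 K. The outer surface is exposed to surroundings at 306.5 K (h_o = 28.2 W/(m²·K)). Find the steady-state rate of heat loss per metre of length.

Treat each layer as a resistance in series:
  R'_cast iron = ln(0.0128/0.0101)/(2πk) = 0.2369/(2π·51.7) = 7.293×10^-4 m·K/W
  R'_PVC = ln(0.0185/0.0128)/(2πk) = 0.3683/(2π·0.177) = 0.3312 m·K/W
  R'_HDPE = ln(0.0211/0.0185)/(2πk) = 0.1315/(2π·0.424) = 0.04936 m·K/W
  R'_conv,out = 1/(2πr h) = 1/(2π·0.0211·28.2) = 0.2675 m·K/W
ΣR = 7.293×10^-4 + 0.3312 + 0.04936 + 0.2675 = 0.6488 m·K/W
Q' = ΔT/ΣR = (353.4 K − 306.5 K)/0.6488 = 72.3 W/m

Q' = 72.3 W/m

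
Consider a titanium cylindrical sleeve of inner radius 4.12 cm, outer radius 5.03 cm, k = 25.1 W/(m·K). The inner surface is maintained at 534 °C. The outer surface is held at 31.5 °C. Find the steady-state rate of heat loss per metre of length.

Q' = 2πk·ΔT/ln(r₂/r₁) = 2π × 25.1 × 502.5 / ln(0.0503/0.0412) = 3.97×10^5 W/m

Q' = 397 kW/m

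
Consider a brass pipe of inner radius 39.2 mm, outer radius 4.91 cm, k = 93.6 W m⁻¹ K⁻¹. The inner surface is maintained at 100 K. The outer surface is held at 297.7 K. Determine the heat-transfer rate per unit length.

Q' = 2πk·ΔT/ln(r₂/r₁) = 2π × 93.6 × 197.7 / ln(0.0491/0.0392) = 5.16×10^5 W/m

Q' = 516 kW/m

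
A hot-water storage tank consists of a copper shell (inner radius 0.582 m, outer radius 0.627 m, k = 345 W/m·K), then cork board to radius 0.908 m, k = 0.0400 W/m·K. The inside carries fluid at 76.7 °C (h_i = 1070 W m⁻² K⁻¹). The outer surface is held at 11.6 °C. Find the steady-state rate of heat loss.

Resistance network (inner→outer):
  R_conv,in = 1/(4πr²h) = 1/(4π·0.582²·1070) = 2.196×10^-4 K/W
  R_copper = (1/0.582 − 1/0.627)/(4πk) = 0.1233/(4π·345) = 2.844×10^-5 K/W
  R_cork board = (1/0.627 − 1/0.908)/(4πk) = 0.4936/(4π·0.0400) = 0.9819 K/W
ΣR = 2.196×10^-4 + 2.844×10^-5 + 0.9819 = 0.9821 K/W
Q = ΔT/ΣR = (76.7 °C − 11.6 °C)/0.9821 = 66.3 W

Q = 66.3 W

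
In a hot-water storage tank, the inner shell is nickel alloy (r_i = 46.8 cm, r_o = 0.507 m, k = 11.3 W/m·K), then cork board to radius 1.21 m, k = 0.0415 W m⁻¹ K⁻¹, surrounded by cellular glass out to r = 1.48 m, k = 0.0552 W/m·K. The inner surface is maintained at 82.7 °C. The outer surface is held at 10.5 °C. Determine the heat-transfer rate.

Q = 29.9 W

Resistance network (inner→outer):
  R_nickel alloy = (1/0.468 − 1/0.507)/(4πk) = 0.1644/(4π·11.3) = 0.001158 K/W
  R_cork board = (1/0.507 − 1/1.21)/(4πk) = 1.146/(4π·0.0415) = 2.197 K/W
  R_cellular glass = (1/1.21 − 1/1.48)/(4πk) = 0.1508/(4π·0.0552) = 0.2174 K/W
ΣR = 0.001158 + 2.197 + 0.2174 = 2.416 K/W
Q = ΔT/ΣR = (82.7 °C − 10.5 °C)/2.416 = 29.9 W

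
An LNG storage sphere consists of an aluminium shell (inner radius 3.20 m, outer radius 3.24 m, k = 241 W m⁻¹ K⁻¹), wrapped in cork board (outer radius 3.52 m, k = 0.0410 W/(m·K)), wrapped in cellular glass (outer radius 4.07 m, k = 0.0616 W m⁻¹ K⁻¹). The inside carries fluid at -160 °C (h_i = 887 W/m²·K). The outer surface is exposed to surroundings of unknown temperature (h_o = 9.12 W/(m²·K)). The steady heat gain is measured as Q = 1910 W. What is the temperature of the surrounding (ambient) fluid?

T_out = 26.8 °C

Sum the resistances:
  R_conv,in = 1/(4πr²h) = 1/(4π·3.20²·887) = 8.761×10^-6 K/W
  R_aluminium = (1/3.20 − 1/3.24)/(4πk) = 0.003858/(4π·241) = 1.274×10^-6 K/W
  R_cork board = (1/3.24 − 1/3.52)/(4πk) = 0.02455/(4π·0.0410) = 0.04765 K/W
  R_cellular glass = (1/3.52 − 1/4.07)/(4πk) = 0.03839/(4π·0.0616) = 0.04959 K/W
  R_conv,out = 1/(4πr²h) = 1/(4π·4.07²·9.12) = 5.268×10^-4 K/W
ΣR = 0.09778 K/W
ΔT = Q·ΣR = 1910 × 0.09778 = 186.8 K
Heat flows inward, so T_out = T_in + ΔT = -160 + 186.8 = 26.8 °C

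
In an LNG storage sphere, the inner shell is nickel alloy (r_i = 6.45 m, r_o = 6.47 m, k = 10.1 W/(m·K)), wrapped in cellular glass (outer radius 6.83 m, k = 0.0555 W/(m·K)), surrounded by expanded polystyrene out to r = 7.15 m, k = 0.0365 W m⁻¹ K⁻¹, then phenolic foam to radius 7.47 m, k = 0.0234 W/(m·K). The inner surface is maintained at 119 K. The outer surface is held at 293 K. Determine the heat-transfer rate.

Q = 3.75 kW

Resistance network (inner→outer):
  R_nickel alloy = (1/6.45 − 1/6.47)/(4πk) = 4.793×10^-4/(4π·10.1) = 3.776×10^-6 K/W
  R_cellular glass = (1/6.47 − 1/6.83)/(4πk) = 0.008147/(4π·0.0555) = 0.01168 K/W
  R_expanded polystyrene = (1/6.83 − 1/7.15)/(4πk) = 0.006553/(4π·0.0365) = 0.01429 K/W
  R_phenolic foam = (1/7.15 − 1/7.47)/(4πk) = 0.005991/(4π·0.0234) = 0.02037 K/W
ΣR = 3.776×10^-6 + 0.01168 + 0.01429 + 0.02037 = 0.04634 K/W
Q = ΔT/ΣR = (119 K − 293 K)/0.04634 = -3750 W
(Negative Q ⇒ heat flows inward; heat gain = 3750 W.)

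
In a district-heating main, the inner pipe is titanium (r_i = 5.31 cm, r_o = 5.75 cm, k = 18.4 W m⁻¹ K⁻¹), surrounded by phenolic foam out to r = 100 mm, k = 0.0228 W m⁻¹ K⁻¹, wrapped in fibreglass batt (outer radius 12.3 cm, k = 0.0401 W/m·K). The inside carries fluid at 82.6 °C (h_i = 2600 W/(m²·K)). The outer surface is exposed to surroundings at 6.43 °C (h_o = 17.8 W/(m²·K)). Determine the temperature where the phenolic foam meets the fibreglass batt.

T = 20.7 °C

Resistance network (inner→outer):
  R'_conv,in = 1/(2πr h) = 1/(2π·0.0531·2600) = 0.001153 m·K/W
  R'_titanium = ln(0.0575/0.0531)/(2πk) = 0.07961/(2π·18.4) = 6.886×10^-4 m·K/W
  R'_phenolic foam = ln(0.100/0.0575)/(2πk) = 0.5534/(2π·0.0228) = 3.863 m·K/W
  R'_fibreglass batt = ln(0.123/0.100)/(2πk) = 0.2070/(2π·0.0401) = 0.8216 m·K/W
  R'_conv,out = 1/(2πr h) = 1/(2π·0.123·17.8) = 0.07269 m·K/W
ΣR = 0.001153 + 6.886×10^-4 + 3.863 + 0.8216 + 0.07269 = 4.759 m·K/W
Q' = ΔT/ΣR = (82.6 °C − 6.43 °C)/4.759 = 16.01 W/m
From the inner boundary to the phenolic foam/fibreglass batt interface, ΣR_partial = 3.865 m·K/W.
T_interface = T_in − Q'·ΣR_partial = 82.6 °C − (16.01)(3.865) = 20.7 °C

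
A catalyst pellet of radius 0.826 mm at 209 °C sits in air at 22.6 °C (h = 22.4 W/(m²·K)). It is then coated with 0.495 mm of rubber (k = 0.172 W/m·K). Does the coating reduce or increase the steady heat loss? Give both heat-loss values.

Critical radius for a sphere: r_cr = 2k/h = 0.0154 m = 1.54 cm.
Outer radius after coating: r₂ = 8.26×10^-4 + 4.95×10^-4 = 0.001321 m.
Since r₁ < r_cr and r₂ ≤ r_cr, the coating moves toward the maximum at r_cr — heat loss rises.
Bare: R = 1/(4πr₁²h) = 5207 K/W; Q = 186.4/5207 = 0.0358 W.
Coated: R = R_cond + R_conv = 2246 K/W; Q = 186.4/2246 = 0.0830 W.

increases: 0.0358 → 0.0830 W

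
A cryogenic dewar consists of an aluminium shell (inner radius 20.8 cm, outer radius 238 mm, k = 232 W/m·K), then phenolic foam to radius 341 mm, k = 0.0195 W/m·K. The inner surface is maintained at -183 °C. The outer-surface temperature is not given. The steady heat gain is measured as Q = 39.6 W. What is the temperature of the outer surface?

T_out = 22.1 °C

Sum the resistances:
  R_aluminium = (1/0.208 − 1/0.238)/(4πk) = 0.6060/(4π·232) = 2.079×10^-4 K/W
  R_phenolic foam = (1/0.238 − 1/0.341)/(4πk) = 1.269/(4π·0.0195) = 5.179 K/W
ΣR = 5.179 K/W
ΔT = Q·ΣR = 39.6 × 5.179 = 205.1 K
Heat flows inward, so T_out = T_in + ΔT = -183 + 205.1 = 22.1 °C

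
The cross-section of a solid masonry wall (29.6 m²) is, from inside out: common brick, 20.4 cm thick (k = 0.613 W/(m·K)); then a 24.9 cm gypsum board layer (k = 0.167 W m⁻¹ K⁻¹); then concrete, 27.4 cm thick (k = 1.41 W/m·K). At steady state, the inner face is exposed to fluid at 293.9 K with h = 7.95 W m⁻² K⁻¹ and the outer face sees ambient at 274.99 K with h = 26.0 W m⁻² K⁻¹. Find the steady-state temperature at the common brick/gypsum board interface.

T = 289.9 K

Resistance network (inner→outer):
  R_conv,in = 1/(hA) = 1/(7.95·29.6) = 0.004250 K/W
  R_common brick = L/(kA) = 0.204/(0.613·29.6) = 0.01124 K/W
  R_gypsum board = L/(kA) = 0.249/(0.167·29.6) = 0.05037 K/W
  R_concrete = L/(kA) = 0.274/(1.41·29.6) = 0.006565 K/W
  R_conv,out = 1/(hA) = 1/(26.0·29.6) = 0.001299 K/W
ΣR = 0.004250 + 0.01124 + 0.05037 + 0.006565 + 0.001299 = 0.07372 K/W
Q = ΔT/ΣR = (293.9 K − 274.99 K)/0.07372 = 256.5 W
From the inner boundary to the common brick/gypsum board interface, ΣR_partial = 0.01549 K/W.
T_interface = T_in − Q·ΣR_partial = 293.9 K − (256.5)(0.01549) = 289.9 K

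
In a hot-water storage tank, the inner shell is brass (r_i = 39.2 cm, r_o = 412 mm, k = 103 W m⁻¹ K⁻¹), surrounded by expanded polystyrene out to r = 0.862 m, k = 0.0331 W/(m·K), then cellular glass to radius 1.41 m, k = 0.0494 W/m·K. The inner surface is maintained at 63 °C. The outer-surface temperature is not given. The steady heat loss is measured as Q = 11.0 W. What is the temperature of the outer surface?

T_out = 21.5 °C

Series resistances:
  R_brass = (1/0.392 − 1/0.412)/(4πk) = 0.1238/(4π·103) = 9.568×10^-5 K/W
  R_expanded polystyrene = (1/0.412 − 1/0.862)/(4πk) = 1.267/(4π·0.0331) = 3.046 K/W
  R_cellular glass = (1/0.862 − 1/1.41)/(4πk) = 0.4509/(4π·0.0494) = 0.7263 K/W
ΣR = 3.773 K/W
ΔT = Q·ΣR = 11.0 × 3.773 = 41.50 K
Heat flows outward, so T_out = T_in − ΔT = 63 − 41.50 = 21.5 °C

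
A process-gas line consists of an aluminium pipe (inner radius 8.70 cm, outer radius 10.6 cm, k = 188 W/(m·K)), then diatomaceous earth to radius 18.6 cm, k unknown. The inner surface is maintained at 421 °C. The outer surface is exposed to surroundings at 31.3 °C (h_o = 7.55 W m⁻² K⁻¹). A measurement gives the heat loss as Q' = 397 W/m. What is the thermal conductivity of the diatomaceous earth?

ΣR = ΔT/Q' = |421 − 31.3|/397 = 0.9816 m·K/W
Known resistances:
  R'_aluminium = ln(0.106/0.0870)/(2πk) = 0.1975/(2π·188) = 1.672×10^-4 m·K/W
  R'_conv,out = 1/(2πr h) = 1/(2π·0.186·7.55) = 0.1133 m·K/W
R_diatomaceous earth = ΣR − ΣR_known = 0.9816 − 0.1135 = 0.8681 m·K/W
ln(r₂/r₁)/(2πk) = 0.8681 ⇒ k = 0.5623/(2π·0.8681) = 0.103 W/m·K

k = 0.103 W/m·K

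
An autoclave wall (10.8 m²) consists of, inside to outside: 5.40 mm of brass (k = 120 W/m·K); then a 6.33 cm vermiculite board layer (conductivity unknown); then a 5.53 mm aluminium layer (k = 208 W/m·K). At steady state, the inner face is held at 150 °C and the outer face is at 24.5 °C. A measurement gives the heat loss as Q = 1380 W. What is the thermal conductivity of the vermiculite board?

k = 0.0645 W/m·K

ΣR = ΔT/Q = |150 − 24.5|/1380 = 0.09094 K/W
Known resistances:
  R_brass = L/(kA) = 0.00540/(120·10.8) = 4.167×10^-6 K/W
  R_aluminium = L/(kA) = 0.00553/(208·10.8) = 2.462×10^-6 K/W
R_vermiculite board = ΣR − ΣR_known = 0.09094 − 6.629×10^-6 = 0.09093 K/W
L/(kA) = 0.09093 ⇒ k = 0.0633/(0.09093·10.8) = 0.0645 W/m·K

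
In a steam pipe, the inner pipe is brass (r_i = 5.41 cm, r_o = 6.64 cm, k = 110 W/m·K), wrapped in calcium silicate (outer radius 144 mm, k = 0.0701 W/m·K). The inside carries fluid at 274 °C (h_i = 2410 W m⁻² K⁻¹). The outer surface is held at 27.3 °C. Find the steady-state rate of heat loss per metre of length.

Q' = 140 W/m

Resistance network (inner→outer):
  R'_conv,in = 1/(2πr h) = 1/(2π·0.0541·2410) = 0.001221 m·K/W
  R'_brass = ln(0.0664/0.0541)/(2πk) = 0.2049/(2π·110) = 2.964×10^-4 m·K/W
  R'_calcium silicate = ln(0.144/0.0664)/(2πk) = 0.7741/(2π·0.0701) = 1.758 m·K/W
ΣR = 0.001221 + 2.964×10^-4 + 1.758 = 1.760 m·K/W
Q' = ΔT/ΣR = (274 °C − 27.3 °C)/1.760 = 140 W/m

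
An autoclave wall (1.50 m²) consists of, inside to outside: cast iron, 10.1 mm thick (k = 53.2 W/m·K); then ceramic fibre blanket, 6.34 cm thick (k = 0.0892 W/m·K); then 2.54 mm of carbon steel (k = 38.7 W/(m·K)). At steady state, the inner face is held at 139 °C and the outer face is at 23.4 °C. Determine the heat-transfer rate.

Treat each layer as a resistance in series:
  R_cast iron = L/(kA) = 0.0101/(53.2·1.50) = 1.266×10^-4 K/W
  R_ceramic fibre blanket = L/(kA) = 0.0634/(0.0892·1.50) = 0.4738 K/W
  R_carbon steel = L/(kA) = 0.00254/(38.7·1.50) = 4.376×10^-5 K/W
ΣR = 1.266×10^-4 + 0.4738 + 4.376×10^-5 = 0.4740 K/W
Q = ΔT/ΣR = (139 °C − 23.4 °C)/0.4740 = 244 W

Q = 244 W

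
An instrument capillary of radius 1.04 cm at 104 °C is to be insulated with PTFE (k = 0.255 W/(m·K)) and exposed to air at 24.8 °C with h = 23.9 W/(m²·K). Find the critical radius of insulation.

For a cylinder, r_cr = k_ins/h = 0.255/23.9 = 0.0107 m = 1.07 cm

r_cr = 1.07 cm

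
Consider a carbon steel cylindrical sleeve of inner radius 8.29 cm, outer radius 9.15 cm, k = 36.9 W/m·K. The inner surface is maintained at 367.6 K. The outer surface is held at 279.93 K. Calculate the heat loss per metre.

Q' = 2πk·ΔT/ln(r₂/r₁) = 2π × 36.9 × 87.67 / ln(0.0915/0.0829) = 2.06×10^5 W/m

Q' = 2.06×10^5 W/m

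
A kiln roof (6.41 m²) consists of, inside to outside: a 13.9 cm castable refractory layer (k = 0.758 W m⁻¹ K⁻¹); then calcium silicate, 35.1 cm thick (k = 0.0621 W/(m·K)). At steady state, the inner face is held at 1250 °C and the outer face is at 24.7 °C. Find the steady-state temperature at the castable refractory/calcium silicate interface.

Resistance network (inner→outer):
  R_castable refractory = L/(kA) = 0.139/(0.758·6.41) = 0.02861 K/W
  R_calcium silicate = L/(kA) = 0.351/(0.0621·6.41) = 0.8818 K/W
ΣR = 0.02861 + 0.8818 = 0.9104 K/W
Q = ΔT/ΣR = (1250 °C − 24.7 °C)/0.9104 = 1346 W
From the inner boundary to the castable refractory/calcium silicate interface, ΣR_partial = 0.02861 K/W.
T_interface = T_in − Q·ΣR_partial = 1250 °C − (1346)(0.02861) = 1211 °C

T = 1211 °C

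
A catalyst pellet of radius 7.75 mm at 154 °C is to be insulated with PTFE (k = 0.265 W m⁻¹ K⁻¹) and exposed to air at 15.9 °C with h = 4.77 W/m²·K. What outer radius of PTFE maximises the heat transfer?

r_cr = 11.1 cm

For a sphere, r_cr = 2k_ins/h = 2·0.265/4.77 = 0.111 m = 11.1 cm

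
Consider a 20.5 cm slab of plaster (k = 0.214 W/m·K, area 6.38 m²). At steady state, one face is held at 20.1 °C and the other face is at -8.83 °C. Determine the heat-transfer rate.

Q = kA·ΔT/L = 0.214 × 6.38 × |20.1 °C − -8.83 °C| / 0.205 = 193 W

Q = 193 W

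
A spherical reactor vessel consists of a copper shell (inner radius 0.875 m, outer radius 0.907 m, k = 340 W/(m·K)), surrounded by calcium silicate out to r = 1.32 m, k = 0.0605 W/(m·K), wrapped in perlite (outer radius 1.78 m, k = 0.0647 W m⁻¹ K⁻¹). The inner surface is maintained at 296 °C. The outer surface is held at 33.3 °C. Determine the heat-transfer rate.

Treat each layer as a resistance in series:
  R_copper = (1/0.875 − 1/0.907)/(4πk) = 0.04032/(4π·340) = 9.437×10^-6 K/W
  R_calcium silicate = (1/0.907 − 1/1.32)/(4πk) = 0.3450/(4π·0.0605) = 0.4537 K/W
  R_perlite = (1/1.32 − 1/1.78)/(4πk) = 0.1958/(4π·0.0647) = 0.2408 K/W
ΣR = 9.437×10^-6 + 0.4537 + 0.2408 = 0.6945 K/W
Q = ΔT/ΣR = (296 °C − 33.3 °C)/0.6945 = 378 W

Q = 378 W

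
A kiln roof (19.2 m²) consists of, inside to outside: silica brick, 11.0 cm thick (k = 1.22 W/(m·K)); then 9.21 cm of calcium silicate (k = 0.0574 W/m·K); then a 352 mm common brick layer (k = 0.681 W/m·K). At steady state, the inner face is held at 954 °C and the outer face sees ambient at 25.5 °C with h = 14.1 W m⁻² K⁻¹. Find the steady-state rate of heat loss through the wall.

Q = 7810 W

Series thermal resistances, inner to outer:
  R_silica brick = L/(kA) = 0.110/(1.22·19.2) = 0.004696 K/W
  R_calcium silicate = L/(kA) = 0.0921/(0.0574·19.2) = 0.08357 K/W
  R_common brick = L/(kA) = 0.352/(0.681·19.2) = 0.02692 K/W
  R_conv,out = 1/(hA) = 1/(14.1·19.2) = 0.003694 K/W
ΣR = 0.004696 + 0.08357 + 0.02692 + 0.003694 = 0.1189 K/W
Q = ΔT/ΣR = (954 °C − 25.5 °C)/0.1189 = 7810 W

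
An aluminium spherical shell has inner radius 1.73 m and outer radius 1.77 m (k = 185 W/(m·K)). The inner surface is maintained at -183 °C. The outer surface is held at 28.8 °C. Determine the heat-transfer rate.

Q = 37700 kW

Q = 4πk·ΔT/(1/r₁ − 1/r₂) = 4π × 185 × 211.8 / (1/1.73 − 1/1.77) = 3.77×10^7 W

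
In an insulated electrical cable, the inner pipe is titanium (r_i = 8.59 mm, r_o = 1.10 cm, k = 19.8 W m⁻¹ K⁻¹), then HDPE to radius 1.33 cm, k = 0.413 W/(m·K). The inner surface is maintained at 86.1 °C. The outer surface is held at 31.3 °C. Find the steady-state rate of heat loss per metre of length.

Q' = 729 W/m

Series thermal resistances, inner to outer:
  R'_titanium = ln(0.0110/0.00859)/(2πk) = 0.2473/(2π·19.8) = 0.001988 m·K/W
  R'_HDPE = ln(0.0133/0.0110)/(2πk) = 0.1899/(2π·0.413) = 0.07317 m·K/W
ΣR = 0.001988 + 0.07317 = 0.07516 m·K/W
Q' = ΔT/ΣR = (86.1 °C − 31.3 °C)/0.07516 = 729 W/m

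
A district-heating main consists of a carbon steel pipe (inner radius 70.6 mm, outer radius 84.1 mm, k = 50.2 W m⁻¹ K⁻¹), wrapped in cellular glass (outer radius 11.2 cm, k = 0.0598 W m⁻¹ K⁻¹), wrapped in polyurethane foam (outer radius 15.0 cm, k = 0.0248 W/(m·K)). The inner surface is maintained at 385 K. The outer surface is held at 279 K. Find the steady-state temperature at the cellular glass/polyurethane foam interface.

Resistance network (inner→outer):
  R'_carbon steel = ln(0.0841/0.0706)/(2πk) = 0.1750/(2π·50.2) = 5.547×10^-4 m·K/W
  R'_cellular glass = ln(0.112/0.0841)/(2πk) = 0.2865/(2π·0.0598) = 0.7625 m·K/W
  R'_polyurethane foam = ln(0.150/0.112)/(2πk) = 0.2921/(2π·0.0248) = 1.875 m·K/W
ΣR = 5.547×10^-4 + 0.7625 + 1.875 = 2.638 m·K/W
Q' = ΔT/ΣR = (385 K − 279 K)/2.638 = 40.18 W/m
From the inner boundary to the cellular glass/polyurethane foam interface, ΣR_partial = 0.7631 m·K/W.
T_interface = T_in − Q'·ΣR_partial = 385 K − (40.18)(0.7631) = 354.3 K

T = 354.3 K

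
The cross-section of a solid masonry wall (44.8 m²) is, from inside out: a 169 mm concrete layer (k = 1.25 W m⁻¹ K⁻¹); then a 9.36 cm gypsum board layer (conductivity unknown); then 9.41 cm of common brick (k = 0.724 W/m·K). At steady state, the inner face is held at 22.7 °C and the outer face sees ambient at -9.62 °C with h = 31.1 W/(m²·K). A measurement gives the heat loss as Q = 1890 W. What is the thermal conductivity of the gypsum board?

k = 0.200 W/m·K

ΣR = ΔT/Q = |22.7 − -9.62|/1890 = 0.01710 K/W
Known resistances:
  R_concrete = L/(kA) = 0.169/(1.25·44.8) = 0.003018 K/W
  R_common brick = L/(kA) = 0.0941/(0.724·44.8) = 0.002901 K/W
  R_conv,out = 1/(hA) = 1/(31.1·44.8) = 7.177×10^-4 K/W
R_gypsum board = ΣR − ΣR_known = 0.01710 − 0.006637 = 0.01046 K/W
L/(kA) = 0.01046 ⇒ k = 0.0936/(0.01046·44.8) = 0.200 W/m·K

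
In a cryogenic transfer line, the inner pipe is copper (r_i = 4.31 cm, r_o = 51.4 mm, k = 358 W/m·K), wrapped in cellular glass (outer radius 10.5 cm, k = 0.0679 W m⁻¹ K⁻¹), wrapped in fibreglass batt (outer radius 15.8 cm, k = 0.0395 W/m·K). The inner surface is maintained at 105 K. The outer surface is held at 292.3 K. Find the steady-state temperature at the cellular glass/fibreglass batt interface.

Treat each layer as a resistance in series:
  R'_copper = ln(0.0514/0.0431)/(2πk) = 0.1761/(2π·358) = 7.829×10^-5 m·K/W
  R'_cellular glass = ln(0.105/0.0514)/(2πk) = 0.7143/(2π·0.0679) = 1.674 m·K/W
  R'_fibreglass batt = ln(0.158/0.105)/(2πk) = 0.4086/(2π·0.0395) = 1.646 m·K/W
ΣR = 7.829×10^-5 + 1.674 + 1.646 = 3.320 m·K/W
Q' = ΔT/ΣR = (105 K − 292.3 K)/3.320 = -56.42 W/m
From the inner boundary to the cellular glass/fibreglass batt interface, ΣR_partial = 1.674 m·K/W.
T_interface = T_in − Q'·ΣR_partial = 105 K − (-56.42)(1.674) = 199.4 K

T = 199.4 K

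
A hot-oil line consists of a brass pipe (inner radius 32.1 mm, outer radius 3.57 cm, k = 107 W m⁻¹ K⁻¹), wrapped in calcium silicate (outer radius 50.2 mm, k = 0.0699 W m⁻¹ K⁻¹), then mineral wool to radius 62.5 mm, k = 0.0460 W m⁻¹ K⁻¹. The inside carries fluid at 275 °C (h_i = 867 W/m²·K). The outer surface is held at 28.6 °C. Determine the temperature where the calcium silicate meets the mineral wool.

T = 150 °C

Series thermal resistances, inner to outer:
  R'_conv,in = 1/(2πr h) = 1/(2π·0.0321·867) = 0.005719 m·K/W
  R'_brass = ln(0.0357/0.0321)/(2πk) = 0.1063/(2π·107) = 1.581×10^-4 m·K/W
  R'_calcium silicate = ln(0.0502/0.0357)/(2πk) = 0.3409/(2π·0.0699) = 0.7761 m·K/W
  R'_mineral wool = ln(0.0625/0.0502)/(2πk) = 0.2192/(2π·0.0460) = 0.7582 m·K/W
ΣR = 0.005719 + 1.581×10^-4 + 0.7761 + 0.7582 = 1.540 m·K/W
Q' = ΔT/ΣR = (275 °C − 28.6 °C)/1.540 = 160.0 W/m
From the inner boundary to the calcium silicate/mineral wool interface, ΣR_partial = 0.7820 m·K/W.
T_interface = T_in − Q'·ΣR_partial = 275 °C − (160.0)(0.7820) = 150 °C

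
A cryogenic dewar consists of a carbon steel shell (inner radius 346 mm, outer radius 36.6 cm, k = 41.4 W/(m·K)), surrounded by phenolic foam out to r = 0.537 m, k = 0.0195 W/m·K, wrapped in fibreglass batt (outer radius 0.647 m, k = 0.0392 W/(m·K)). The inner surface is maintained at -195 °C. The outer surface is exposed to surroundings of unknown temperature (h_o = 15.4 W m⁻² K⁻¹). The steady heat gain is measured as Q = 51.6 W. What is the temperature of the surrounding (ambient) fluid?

T_out = 22.0 °C

Series resistances:
  R_carbon steel = (1/0.346 − 1/0.366)/(4πk) = 0.1579/(4π·41.4) = 3.036×10^-4 K/W
  R_phenolic foam = (1/0.366 − 1/0.537)/(4πk) = 0.8700/(4π·0.0195) = 3.551 K/W
  R_fibreglass batt = (1/0.537 − 1/0.647)/(4πk) = 0.3166/(4π·0.0392) = 0.6427 K/W
  R_conv,out = 1/(4πr²h) = 1/(4π·0.647²·15.4) = 0.01234 K/W
ΣR = 4.206 K/W
ΔT = Q·ΣR = 51.6 × 4.206 = 217.0 K
Heat flows inward, so T_out = T_in + ΔT = -195 + 217.0 = 22.0 °C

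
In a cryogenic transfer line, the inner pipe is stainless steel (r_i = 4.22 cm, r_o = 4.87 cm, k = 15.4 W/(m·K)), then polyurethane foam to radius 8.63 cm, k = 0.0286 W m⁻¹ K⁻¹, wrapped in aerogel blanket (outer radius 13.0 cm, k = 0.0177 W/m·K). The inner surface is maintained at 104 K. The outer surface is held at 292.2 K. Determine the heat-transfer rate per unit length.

Treat each layer as a resistance in series:
  R'_stainless steel = ln(0.0487/0.0422)/(2πk) = 0.1433/(2π·15.4) = 0.001481 m·K/W
  R'_polyurethane foam = ln(0.0863/0.0487)/(2πk) = 0.5722/(2π·0.0286) = 3.184 m·K/W
  R'_aerogel blanket = ln(0.130/0.0863)/(2πk) = 0.4097/(2π·0.0177) = 3.684 m·K/W
ΣR = 0.001481 + 3.184 + 3.684 = 6.869 m·K/W
Q' = ΔT/ΣR = (104 K − 292.2 K)/6.869 = -27.4 W/m
(Negative Q' ⇒ heat flows inward; heat gain = 27.4 W/m.)

Q' = 27.4 W/m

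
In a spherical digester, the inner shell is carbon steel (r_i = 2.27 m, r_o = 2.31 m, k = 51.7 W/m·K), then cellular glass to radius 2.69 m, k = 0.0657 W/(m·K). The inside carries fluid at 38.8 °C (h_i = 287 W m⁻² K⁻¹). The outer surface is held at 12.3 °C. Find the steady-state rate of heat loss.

Q = 357 W

Series thermal resistances, inner to outer:
  R_conv,in = 1/(4πr²h) = 1/(4π·2.27²·287) = 5.381×10^-5 K/W
  R_carbon steel = (1/2.27 − 1/2.31)/(4πk) = 0.007628/(4π·51.7) = 1.174×10^-5 K/W
  R_cellular glass = (1/2.31 − 1/2.69)/(4πk) = 0.06115/(4π·0.0657) = 0.07407 K/W
ΣR = 5.381×10^-5 + 1.174×10^-5 + 0.07407 = 0.07414 K/W
Q = ΔT/ΣR = (38.8 °C − 12.3 °C)/0.07414 = 357 W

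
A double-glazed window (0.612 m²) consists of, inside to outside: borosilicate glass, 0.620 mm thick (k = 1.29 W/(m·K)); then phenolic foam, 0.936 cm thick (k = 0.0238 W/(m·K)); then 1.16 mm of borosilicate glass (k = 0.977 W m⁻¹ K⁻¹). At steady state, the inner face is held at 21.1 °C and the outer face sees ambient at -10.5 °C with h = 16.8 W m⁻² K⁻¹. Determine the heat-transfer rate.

Treat each layer as a resistance in series:
  R_borosilicate glass = L/(kA) = 6.20×10^-4/(1.29·0.612) = 7.853×10^-4 K/W
  R_phenolic foam = L/(kA) = 0.00936/(0.0238·0.612) = 0.6426 K/W
  R_borosilicate glass = L/(kA) = 0.00116/(0.977·0.612) = 0.001940 K/W
  R_conv,out = 1/(hA) = 1/(16.8·0.612) = 0.09726 K/W
ΣR = 7.853×10^-4 + 0.6426 + 0.001940 + 0.09726 = 0.7426 K/W
Q = ΔT/ΣR = (21.1 °C − -10.5 °C)/0.7426 = 42.6 W

Q = 42.6 W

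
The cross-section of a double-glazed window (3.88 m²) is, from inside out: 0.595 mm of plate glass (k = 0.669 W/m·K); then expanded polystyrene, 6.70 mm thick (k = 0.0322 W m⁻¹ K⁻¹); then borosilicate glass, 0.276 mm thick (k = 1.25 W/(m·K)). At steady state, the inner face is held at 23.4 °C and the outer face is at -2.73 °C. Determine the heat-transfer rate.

Resistance network (inner→outer):
  R_plate glass = L/(kA) = 5.95×10^-4/(0.669·3.88) = 2.292×10^-4 K/W
  R_expanded polystyrene = L/(kA) = 0.00670/(0.0322·3.88) = 0.05363 K/W
  R_borosilicate glass = L/(kA) = 2.76×10^-4/(1.25·3.88) = 5.691×10^-5 K/W
ΣR = 2.292×10^-4 + 0.05363 + 5.691×10^-5 = 0.05392 K/W
Q = ΔT/ΣR = (23.4 °C − -2.73 °C)/0.05392 = 485 W

Q = 485 W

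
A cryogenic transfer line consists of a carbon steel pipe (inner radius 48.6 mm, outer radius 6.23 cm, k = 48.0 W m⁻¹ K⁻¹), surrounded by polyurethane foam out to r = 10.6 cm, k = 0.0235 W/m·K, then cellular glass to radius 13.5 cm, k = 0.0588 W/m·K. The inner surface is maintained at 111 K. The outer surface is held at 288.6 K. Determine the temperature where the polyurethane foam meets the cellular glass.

Treat each layer as a resistance in series:
  R'_carbon steel = ln(0.0623/0.0486)/(2πk) = 0.2483/(2π·48.0) = 8.234×10^-4 m·K/W
  R'_polyurethane foam = ln(0.106/0.0623)/(2πk) = 0.5315/(2π·0.0235) = 3.599 m·K/W
  R'_cellular glass = ln(0.135/0.106)/(2πk) = 0.2418/(2π·0.0588) = 0.6546 m·K/W
ΣR = 8.234×10^-4 + 3.599 + 0.6546 = 4.254 m·K/W
Q' = ΔT/ΣR = (111 K − 288.6 K)/4.254 = -41.75 W/m
From the inner boundary to the polyurethane foam/cellular glass interface, ΣR_partial = 3.600 m·K/W.
T_interface = T_in − Q'·ΣR_partial = 111 K − (-41.75)(3.600) = 261.3 K

T = 261.3 K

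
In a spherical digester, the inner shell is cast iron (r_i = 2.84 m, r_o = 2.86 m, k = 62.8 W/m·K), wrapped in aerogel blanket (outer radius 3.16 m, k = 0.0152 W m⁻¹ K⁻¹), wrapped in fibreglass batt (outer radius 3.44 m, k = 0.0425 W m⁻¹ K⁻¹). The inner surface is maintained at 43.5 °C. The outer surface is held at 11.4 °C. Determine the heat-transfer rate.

Series thermal resistances, inner to outer:
  R_cast iron = (1/2.84 − 1/2.86)/(4πk) = 0.002462/(4π·62.8) = 3.120×10^-6 K/W
  R_aerogel blanket = (1/2.86 − 1/3.16)/(4πk) = 0.03319/(4π·0.0152) = 0.1738 K/W
  R_fibreglass batt = (1/3.16 − 1/3.44)/(4πk) = 0.02576/(4π·0.0425) = 0.04823 K/W
ΣR = 3.120×10^-6 + 0.1738 + 0.04823 = 0.2220 K/W
Q = ΔT/ΣR = (43.5 °C − 11.4 °C)/0.2220 = 145 W

Q = 145 W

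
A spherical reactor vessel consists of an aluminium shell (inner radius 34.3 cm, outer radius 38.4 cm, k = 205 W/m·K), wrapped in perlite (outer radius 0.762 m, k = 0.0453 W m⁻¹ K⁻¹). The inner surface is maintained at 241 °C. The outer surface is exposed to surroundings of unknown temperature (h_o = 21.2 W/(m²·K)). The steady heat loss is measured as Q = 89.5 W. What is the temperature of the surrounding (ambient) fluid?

T_out = 37.3 °C

Series resistances:
  R_aluminium = (1/0.343 − 1/0.384)/(4πk) = 0.3113/(4π·205) = 1.208×10^-4 K/W
  R_perlite = (1/0.384 − 1/0.762)/(4πk) = 1.292/(4π·0.0453) = 2.269 K/W
  R_conv,out = 1/(4πr²h) = 1/(4π·0.762²·21.2) = 0.006465 K/W
ΣR = 2.276 K/W
ΔT = Q·ΣR = 89.5 × 2.276 = 203.7 K
Heat flows outward, so T_out = T_in − ΔT = 241 − 203.7 = 37.3 °C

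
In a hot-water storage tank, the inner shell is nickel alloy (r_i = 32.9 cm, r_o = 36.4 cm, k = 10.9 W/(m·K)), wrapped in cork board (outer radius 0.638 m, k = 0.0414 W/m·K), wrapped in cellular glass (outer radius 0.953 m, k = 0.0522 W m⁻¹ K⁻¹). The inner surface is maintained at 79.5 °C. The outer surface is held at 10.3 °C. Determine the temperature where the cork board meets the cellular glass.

T = 28.2 °C

Resistance network (inner→outer):
  R_nickel alloy = (1/0.329 − 1/0.364)/(4πk) = 0.2923/(4π·10.9) = 0.002134 K/W
  R_cork board = (1/0.364 − 1/0.638)/(4πk) = 1.180/(4π·0.0414) = 2.268 K/W
  R_cellular glass = (1/0.638 − 1/0.953)/(4πk) = 0.5181/(4π·0.0522) = 0.7898 K/W
ΣR = 0.002134 + 2.268 + 0.7898 = 3.060 K/W
Q = ΔT/ΣR = (79.5 °C − 10.3 °C)/3.060 = 22.61 W
From the inner boundary to the cork board/cellular glass interface, ΣR_partial = 2.270 K/W.
T_interface = T_in − Q·ΣR_partial = 79.5 °C − (22.61)(2.270) = 28.2 °C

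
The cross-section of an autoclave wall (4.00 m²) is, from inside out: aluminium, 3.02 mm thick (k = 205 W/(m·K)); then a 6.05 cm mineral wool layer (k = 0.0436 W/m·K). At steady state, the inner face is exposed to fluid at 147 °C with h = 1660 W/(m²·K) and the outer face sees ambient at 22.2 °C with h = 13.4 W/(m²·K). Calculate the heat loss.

Q = 341 W

Series thermal resistances, inner to outer:
  R_conv,in = 1/(hA) = 1/(1660·4.00) = 1.506×10^-4 K/W
  R_aluminium = L/(kA) = 0.00302/(205·4.00) = 3.683×10^-6 K/W
  R_mineral wool = L/(kA) = 0.0605/(0.0436·4.00) = 0.3469 K/W
  R_conv,out = 1/(hA) = 1/(13.4·4.00) = 0.01866 K/W
ΣR = 1.506×10^-4 + 3.683×10^-6 + 0.3469 + 0.01866 = 0.3657 K/W
Q = ΔT/ΣR = (147 °C − 22.2 °C)/0.3657 = 341 W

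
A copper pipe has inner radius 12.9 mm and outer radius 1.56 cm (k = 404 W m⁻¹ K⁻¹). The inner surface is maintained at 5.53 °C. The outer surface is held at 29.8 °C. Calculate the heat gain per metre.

Q' = 3.24×10^5 W/m

Q' = 2πk·ΔT/ln(r₂/r₁) = 2π × 404 × 24.27 / ln(0.0156/0.0129) = 3.24×10^5 W/m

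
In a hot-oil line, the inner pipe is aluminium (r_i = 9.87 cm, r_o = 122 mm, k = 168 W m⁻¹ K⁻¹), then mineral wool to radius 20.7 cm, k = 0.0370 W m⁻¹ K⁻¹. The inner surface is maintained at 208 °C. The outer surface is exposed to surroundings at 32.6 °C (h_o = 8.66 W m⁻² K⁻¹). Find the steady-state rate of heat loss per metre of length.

Treat each layer as a resistance in series:
  R'_aluminium = ln(0.122/0.0987)/(2πk) = 0.2119/(2π·168) = 2.008×10^-4 m·K/W
  R'_mineral wool = ln(0.207/0.122)/(2πk) = 0.5287/(2π·0.0370) = 2.274 m·K/W
  R'_conv,out = 1/(2πr h) = 1/(2π·0.207·8.66) = 0.08878 m·K/W
ΣR = 2.008×10^-4 + 2.274 + 0.08878 = 2.363 m·K/W
Q' = ΔT/ΣR = (208 °C − 32.6 °C)/2.363 = 74.2 W/m

Q' = 74.2 W/m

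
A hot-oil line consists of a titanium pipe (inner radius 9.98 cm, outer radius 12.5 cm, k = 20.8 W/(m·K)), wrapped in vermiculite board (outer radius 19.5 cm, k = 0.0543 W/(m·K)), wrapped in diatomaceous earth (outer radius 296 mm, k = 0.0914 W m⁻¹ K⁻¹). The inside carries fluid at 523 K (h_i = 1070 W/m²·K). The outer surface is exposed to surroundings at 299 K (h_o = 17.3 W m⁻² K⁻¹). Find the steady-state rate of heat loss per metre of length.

Resistance network (inner→outer):
  R'_conv,in = 1/(2πr h) = 1/(2π·0.0998·1070) = 0.001490 m·K/W
  R'_titanium = ln(0.125/0.0998)/(2πk) = 0.2251/(2π·20.8) = 0.001723 m·K/W
  R'_vermiculite board = ln(0.195/0.125)/(2πk) = 0.4447/(2π·0.0543) = 1.303 m·K/W
  R'_diatomaceous earth = ln(0.296/0.195)/(2πk) = 0.4174/(2π·0.0914) = 0.7267 m·K/W
  R'_conv,out = 1/(2πr h) = 1/(2π·0.296·17.3) = 0.03108 m·K/W
ΣR = 0.001490 + 0.001723 + 1.303 + 0.7267 + 0.03108 = 2.064 m·K/W
Q' = ΔT/ΣR = (523 K − 299 K)/2.064 = 109 W/m

Q' = 109 W/m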